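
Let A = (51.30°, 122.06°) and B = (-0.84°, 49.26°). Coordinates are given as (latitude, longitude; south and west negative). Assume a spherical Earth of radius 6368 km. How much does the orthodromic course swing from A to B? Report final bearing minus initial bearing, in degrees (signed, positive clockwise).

Initial bearing θ₁ = atan2(sin Δλ cos φ₂, cos φ₁ sin φ₂ − sin φ₁ cos φ₂ cos Δλ) = 255.90°
Final bearing θ₂ = (initial bearing from the destination back to the start) + 180° = 217.33°
Δθ = θ₂ − θ₁ = -38.6°

-38.6°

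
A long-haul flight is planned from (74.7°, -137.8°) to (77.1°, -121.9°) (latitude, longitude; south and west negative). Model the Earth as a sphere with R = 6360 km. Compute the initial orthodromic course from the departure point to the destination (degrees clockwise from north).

50.7°

θ = atan2( sin Δλ·cos φ₂ ,  cos φ₁ sin φ₂ − sin φ₁ cos φ₂ cos Δλ )
  = atan2(+0.0612, +0.0501) = 50.67°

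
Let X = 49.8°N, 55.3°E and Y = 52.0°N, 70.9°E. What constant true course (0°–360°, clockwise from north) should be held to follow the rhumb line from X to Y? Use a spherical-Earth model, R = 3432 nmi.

77.4°

Meridional parts: M(φ₁)=+1.0053, M(φ₂)=+1.0662 → ΔM = +0.0609;  Δλ = +0.2723 rad
tan C = Δλ / ΔM = +4.4710 → C = 77.39°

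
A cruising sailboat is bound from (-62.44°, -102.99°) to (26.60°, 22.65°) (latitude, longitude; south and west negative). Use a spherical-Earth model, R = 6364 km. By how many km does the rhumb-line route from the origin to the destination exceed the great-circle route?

761 km

Great circle: cos σ = sin φ₁ sin φ₂ + cos φ₁ cos φ₂ cos Δλ,  σ = 2.2627 rad → d_gc = 14399.9 km
Rhumb line: Δψ = +1.8874, q = Δφ/Δψ = 0.8234, d_rh = R√(Δφ²+q²Δλ²) = 15160.6 km
Excess = 15160.6 − 14399.9 = 760.7 ≈ 761 km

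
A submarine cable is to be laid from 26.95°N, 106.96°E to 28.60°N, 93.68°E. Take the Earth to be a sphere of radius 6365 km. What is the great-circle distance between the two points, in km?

cos σ = sin φ₁ sin φ₂ + cos φ₁ cos φ₂ cos Δλ
      = sin(26.95°)sin(28.60°) + cos(26.95°)cos(28.60°)cos(-13.28°) = 0.9787
σ = 11.859° → d = Rσ = 6365·0.20698 = 1317 km

1317 km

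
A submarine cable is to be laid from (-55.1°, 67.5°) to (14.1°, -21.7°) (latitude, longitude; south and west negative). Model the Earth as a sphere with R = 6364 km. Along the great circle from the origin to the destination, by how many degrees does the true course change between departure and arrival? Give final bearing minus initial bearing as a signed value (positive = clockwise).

At departure: θ₁ = atan2(sin Δλ cos φ₂, cos φ₁ sin φ₂ − sin φ₁ cos φ₂ cos Δλ) = 278.82°
At arrival: θ₂ = atan2(sin Δλ cos φ₁, −cos φ₂ sin φ₁ + sin φ₂ cos φ₁ cos Δλ) = 324.34°
Δθ = θ₂ − θ₁ = +45.5°

+45.5°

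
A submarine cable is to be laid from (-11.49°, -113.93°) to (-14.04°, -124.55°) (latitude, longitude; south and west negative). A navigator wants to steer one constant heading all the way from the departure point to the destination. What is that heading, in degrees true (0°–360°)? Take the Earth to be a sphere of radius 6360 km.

256.2°

Meridional parts: M(φ₁)=-0.2019, M(φ₂)=-0.2475 → ΔM = -0.0456;  Δλ = -0.1854 rad
tan C = Δλ / ΔM = +4.0614 → C = 256.17°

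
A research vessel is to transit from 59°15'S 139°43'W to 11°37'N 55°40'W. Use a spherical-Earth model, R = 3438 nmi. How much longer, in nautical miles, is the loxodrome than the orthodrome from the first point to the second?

139 nmi

Great circle: cos σ = sin φ₁ sin φ₂ + cos φ₁ cos φ₂ cos Δλ,  σ = 1.6922 rad → d_gc = 5817.9 nmi
Rhumb line: Δψ = +1.4952, q = Δφ/Δψ = 0.8272, d_rh = R√(Δφ²+q²Δλ²) = 5957.1 nmi
Excess = 5957.1 − 5817.9 = 139.2 ≈ 139 nmi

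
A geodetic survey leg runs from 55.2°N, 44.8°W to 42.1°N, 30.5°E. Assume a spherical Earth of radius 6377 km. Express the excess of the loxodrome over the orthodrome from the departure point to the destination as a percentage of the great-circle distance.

4.5%

Great circle: σ = 0.8527 rad → d_gc = Rσ = 5437.5 km
Rhumb: Δφ = -0.2286, Δλ = +1.3142, Δψ = -0.3488, q = Δφ/Δψ = 0.6555 → d_rh = R√(Δφ²+q²Δλ²) = 5683.6 km
Excess = (5683.6 − 5437.5) / 5437.5 = 246.1 / 5437.5 = 4.53% ≈ 4.5%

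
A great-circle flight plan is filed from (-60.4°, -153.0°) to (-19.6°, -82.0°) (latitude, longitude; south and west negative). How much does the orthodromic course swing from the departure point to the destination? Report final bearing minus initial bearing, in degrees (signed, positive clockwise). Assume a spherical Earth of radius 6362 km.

Initial bearing θ₁ = atan2(sin Δλ cos φ₂, cos φ₁ sin φ₂ − sin φ₁ cos φ₂ cos Δλ) = 83.53°
Final bearing θ₂ = (initial bearing from the destination back to the start) + 180° = 31.40°
Δθ = θ₂ − θ₁ = -52.1°

-52.1°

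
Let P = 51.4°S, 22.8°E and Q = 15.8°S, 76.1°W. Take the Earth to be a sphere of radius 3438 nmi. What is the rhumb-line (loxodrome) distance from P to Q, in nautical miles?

5244 nmi

Δψ = ln[tan(π/4+φ₂/2)/tan(π/4+φ₁/2)] = +0.7699;  Δφ = +0.6213 rad,  Δλ = -1.7261 rad
q = Δφ/Δψ = 0.8070
d = R·√(Δφ² + q²Δλ²) = 3438·1.52527 = 5244 nmi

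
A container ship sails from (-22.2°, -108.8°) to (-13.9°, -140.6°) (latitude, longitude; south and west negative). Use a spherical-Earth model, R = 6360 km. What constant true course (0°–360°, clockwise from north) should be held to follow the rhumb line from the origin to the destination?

Δψ = ln[tan(π/4+φ₂/2)/tan(π/4+φ₁/2)] = +0.1525
Δλ = -0.5550 rad (taken the short way round)
course = atan2(Δλ, Δψ) = 285.37°

285.4°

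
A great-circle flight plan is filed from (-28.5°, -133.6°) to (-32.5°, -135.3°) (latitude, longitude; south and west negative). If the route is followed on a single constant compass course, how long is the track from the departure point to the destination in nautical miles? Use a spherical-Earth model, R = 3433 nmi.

Rhumb course C = atan2(Δλ, Δψ) with Δψ = ln[tan(π/4+φ₂/2)/tan(π/4+φ₁/2)] = -0.0811, Δλ = -0.0297 → C = 200.11°
d = R·|Δφ| / |cos C| = 3433·0.06981 / 0.93906 = 255 nmi

255 nmi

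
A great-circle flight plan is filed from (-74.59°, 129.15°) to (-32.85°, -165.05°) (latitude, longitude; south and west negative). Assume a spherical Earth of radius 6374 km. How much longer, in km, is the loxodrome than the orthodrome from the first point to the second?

Great circle: cos σ = sin φ₁ sin φ₂ + cos φ₁ cos φ₂ cos Δλ,  σ = 0.9091 rad → d_gc = 5794.7 km
Rhumb line: Δψ = +1.3927, q = Δφ/Δψ = 0.5231, d_rh = R√(Δφ²+q²Δλ²) = 6018.6 km
Excess = 6018.6 − 5794.7 = 223.9 ≈ 224 km

224 km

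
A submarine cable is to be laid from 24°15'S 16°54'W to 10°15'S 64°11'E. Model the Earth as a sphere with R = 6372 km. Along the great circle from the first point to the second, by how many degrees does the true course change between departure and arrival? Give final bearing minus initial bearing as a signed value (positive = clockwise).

At departure: θ₁ = atan2(sin Δλ cos φ₂, cos φ₁ sin φ₂ − sin φ₁ cos φ₂ cos Δλ) = 95.85°
At arrival: θ₂ = atan2(sin Δλ cos φ₁, −cos φ₂ sin φ₁ + sin φ₂ cos φ₁ cos Δλ) = 67.18°
Δθ = θ₂ − θ₁ = -28.7°

-28.7°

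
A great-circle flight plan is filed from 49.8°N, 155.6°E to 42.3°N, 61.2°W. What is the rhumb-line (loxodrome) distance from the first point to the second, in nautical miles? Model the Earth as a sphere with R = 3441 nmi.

5972 nmi

Rhumb course C = atan2(Δλ, Δψ) with Δψ = ln[tan(π/4+φ₂/2)/tan(π/4+φ₁/2)] = -0.1890, Δλ = +2.4993 → C = 94.33°
d = R·|Δφ| / |cos C| = 3441·0.13090 / 0.07542 = 5972 nmi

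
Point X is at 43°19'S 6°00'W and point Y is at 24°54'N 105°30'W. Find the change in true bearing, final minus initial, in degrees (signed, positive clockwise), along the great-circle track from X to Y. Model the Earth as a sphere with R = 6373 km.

+25.7°

At departure: θ₁ = atan2(sin Δλ cos φ₂, cos φ₁ sin φ₂ − sin φ₁ cos φ₂ cos Δλ) = 282.82°
At arrival: θ₂ = atan2(sin Δλ cos φ₁, −cos φ₂ sin φ₁ + sin φ₂ cos φ₁ cos Δλ) = 308.54°
Δθ = θ₂ − θ₁ = +25.7°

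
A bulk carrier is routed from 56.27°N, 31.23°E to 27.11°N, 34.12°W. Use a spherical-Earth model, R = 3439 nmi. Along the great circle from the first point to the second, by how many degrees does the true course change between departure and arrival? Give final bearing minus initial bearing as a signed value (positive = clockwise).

-47.6°

At departure: θ₁ = atan2(sin Δλ cos φ₂, cos φ₁ sin φ₂ − sin φ₁ cos φ₂ cos Δλ) = 266.06°
At arrival: θ₂ = atan2(sin Δλ cos φ₁, −cos φ₂ sin φ₁ + sin φ₂ cos φ₁ cos Δλ) = 218.49°
Δθ = θ₂ − θ₁ = -47.6°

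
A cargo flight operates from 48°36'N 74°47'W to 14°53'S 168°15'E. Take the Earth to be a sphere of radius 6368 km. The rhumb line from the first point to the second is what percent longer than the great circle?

3.1%

Great circle: σ = 2.0743 rad → d_gc = Rσ = 13209.1 km
Rhumb: Δφ = -1.1080, Δλ = -2.0415, Δψ = -1.2359, q = Δφ/Δψ = 0.8965 → d_rh = R√(Δφ²+q²Δλ²) = 13623.6 km
Excess = (13623.6 − 13209.1) / 13209.1 = 414.5 / 13209.1 = 3.14% ≈ 3.1%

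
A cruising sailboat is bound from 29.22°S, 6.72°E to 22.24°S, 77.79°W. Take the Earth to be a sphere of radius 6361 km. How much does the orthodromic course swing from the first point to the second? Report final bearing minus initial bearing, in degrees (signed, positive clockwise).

At departure: θ₁ = atan2(sin Δλ cos φ₂, cos φ₁ sin φ₂ − sin φ₁ cos φ₂ cos Δλ) = 252.69°
At arrival: θ₂ = atan2(sin Δλ cos φ₁, −cos φ₂ sin φ₁ + sin φ₂ cos φ₁ cos Δλ) = 295.81°
Δθ = θ₂ − θ₁ = +43.1°

+43.1°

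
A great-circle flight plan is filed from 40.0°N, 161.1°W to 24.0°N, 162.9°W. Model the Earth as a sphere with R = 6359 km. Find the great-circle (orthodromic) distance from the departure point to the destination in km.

1784 km

Haversine: a = sin²(Δφ/2)+cos φ₁ cos φ₂ sin²(Δλ/2) = 0.01954;  σ = 2·atan2(√a,√(1−a))
σ = 16.072° → d = Rσ = 6359·0.28050 = 1784 km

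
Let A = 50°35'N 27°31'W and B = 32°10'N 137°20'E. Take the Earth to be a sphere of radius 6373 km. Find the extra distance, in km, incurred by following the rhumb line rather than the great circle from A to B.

Great circle: cos σ = sin φ₁ sin φ₂ + cos φ₁ cos φ₂ cos Δλ,  σ = 1.6785 rad → d_gc = 10697.2 km
Rhumb line: Δψ = -0.4332, q = Δφ/Δψ = 0.7421, d_rh = R√(Δφ²+q²Δλ²) = 13760.2 km
Excess = 13760.2 − 10697.2 = 3063.0 ≈ 3063 km

3063 km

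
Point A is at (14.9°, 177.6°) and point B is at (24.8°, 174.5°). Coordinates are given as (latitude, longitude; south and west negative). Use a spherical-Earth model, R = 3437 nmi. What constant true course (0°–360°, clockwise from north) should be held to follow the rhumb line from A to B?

343.6°

Meridional parts: M(φ₁)=+0.2630, M(φ₂)=+0.4470 → ΔM = +0.1840;  Δλ = -0.0541 rad
tan C = Δλ / ΔM = -0.2941 → C = 343.61°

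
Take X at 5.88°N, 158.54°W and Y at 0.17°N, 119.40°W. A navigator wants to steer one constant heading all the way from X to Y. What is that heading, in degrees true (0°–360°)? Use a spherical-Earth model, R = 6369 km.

Δψ = ln[tan(π/4+φ₂/2)/tan(π/4+φ₁/2)] = -0.0998
Δλ = +0.6831 rad (taken the short way round)
course = atan2(Δλ, Δψ) = 98.31°

98.3°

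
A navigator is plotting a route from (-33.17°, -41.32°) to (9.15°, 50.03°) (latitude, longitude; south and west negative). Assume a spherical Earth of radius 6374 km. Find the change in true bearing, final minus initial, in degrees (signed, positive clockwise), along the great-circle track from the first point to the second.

-25.7°

Initial bearing θ₁ = atan2(sin Δλ cos φ₂, cos φ₁ sin φ₂ − sin φ₁ cos φ₂ cos Δλ) = 83.05°
Final bearing θ₂ = (initial bearing from the destination back to the start) + 180° = 57.31°
Δθ = θ₂ − θ₁ = -25.7°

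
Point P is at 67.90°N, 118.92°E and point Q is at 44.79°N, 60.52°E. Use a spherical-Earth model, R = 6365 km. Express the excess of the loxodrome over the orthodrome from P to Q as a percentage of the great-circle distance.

3.2%

Great circle: σ = 0.6556 rad → d_gc = Rσ = 4173.2 km
Rhumb: Δφ = -0.4033, Δλ = -1.0193, Δψ = -0.7571, q = Δφ/Δψ = 0.5328 → d_rh = R√(Δφ²+q²Δλ²) = 4305.5 km
Excess = (4305.5 − 4173.2) / 4173.2 = 132.3 / 4173.2 = 3.17% ≈ 3.2%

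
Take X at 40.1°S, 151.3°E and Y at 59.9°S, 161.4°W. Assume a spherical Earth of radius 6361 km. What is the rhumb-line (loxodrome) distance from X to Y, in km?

Rhumb course C = atan2(Δλ, Δψ) with Δψ = ln[tan(π/4+φ₂/2)/tan(π/4+φ₁/2)] = -0.5483, Δλ = +0.8255 → C = 123.59°
d = R·|Δφ| / |cos C| = 6361·0.34558 / 0.55325 = 3973 km

3973 km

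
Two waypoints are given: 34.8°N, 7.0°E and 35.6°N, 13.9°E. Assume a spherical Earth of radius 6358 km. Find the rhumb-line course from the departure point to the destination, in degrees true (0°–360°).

Meridional parts: M(φ₁)=+0.6486, M(φ₂)=+0.6657 → ΔM = +0.0171;  Δλ = +0.1204 rad
tan C = Δλ / ΔM = +7.0478 → C = 81.92°

81.9°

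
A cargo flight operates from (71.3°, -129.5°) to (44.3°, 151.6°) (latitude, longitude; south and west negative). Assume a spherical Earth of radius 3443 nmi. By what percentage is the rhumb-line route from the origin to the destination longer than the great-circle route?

Great circle: σ = 0.7874 rad → d_gc = Rσ = 2710.9 nmi
Rhumb: Δφ = -0.4712, Δλ = -1.3771, Δψ = -0.9397, q = Δφ/Δψ = 0.5015 → d_rh = R√(Δφ²+q²Δλ²) = 2878.4 nmi
Excess = (2878.4 − 2710.9) / 2710.9 = 167.5 / 2710.9 = 6.18% ≈ 6.2%

6.2%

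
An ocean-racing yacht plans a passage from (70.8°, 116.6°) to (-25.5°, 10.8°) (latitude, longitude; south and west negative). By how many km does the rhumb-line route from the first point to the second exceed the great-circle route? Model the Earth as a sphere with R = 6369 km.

632 km

Great circle: cos σ = sin φ₁ sin φ₂ + cos φ₁ cos φ₂ cos Δλ,  σ = 2.0799 rad → d_gc = 13246.8 km
Rhumb line: Δψ = -2.2376, q = Δφ/Δψ = 0.7512, d_rh = R√(Δφ²+q²Δλ²) = 13879.2 km
Excess = 13879.2 − 13246.8 = 632.4 ≈ 632 km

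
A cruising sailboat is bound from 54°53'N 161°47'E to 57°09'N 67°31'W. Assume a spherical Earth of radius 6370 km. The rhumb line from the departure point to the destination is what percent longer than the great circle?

19.6%

Great circle: σ = 1.0659 rad → d_gc = Rσ = 6789.9 km
Rhumb: Δφ = +0.0396, Δλ = +2.2811, Δψ = +0.0708, q = Δφ/Δψ = 0.5588 → d_rh = R√(Δφ²+q²Δλ²) = 8123.1 km
Excess = (8123.1 − 6789.9) / 6789.9 = 1333.2 / 6789.9 = 19.64% ≈ 19.6%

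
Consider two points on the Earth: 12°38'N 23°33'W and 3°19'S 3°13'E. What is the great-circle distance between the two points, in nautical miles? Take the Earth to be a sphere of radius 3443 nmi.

Haversine: a = sin²(Δφ/2)+cos φ₁ cos φ₂ sin²(Δλ/2) = 0.07144;  σ = 2·atan2(√a,√(1−a))
σ = 31.005° → d = Rσ = 3443·0.54115 = 1863 nmi

1863 nmi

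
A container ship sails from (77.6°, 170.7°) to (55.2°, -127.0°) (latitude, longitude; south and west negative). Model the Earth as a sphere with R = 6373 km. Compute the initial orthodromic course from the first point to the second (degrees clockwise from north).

θ = atan2( sin Δλ·cos φ₂ ,  cos φ₁ sin φ₂ − sin φ₁ cos φ₂ cos Δλ )
  = atan2(+0.5053, -0.0828) = 99.30°

99.3°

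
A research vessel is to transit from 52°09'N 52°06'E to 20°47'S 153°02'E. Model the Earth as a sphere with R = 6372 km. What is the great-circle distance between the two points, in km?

12555 km

Haversine: a = sin²(Δφ/2)+cos φ₁ cos φ₂ sin²(Δλ/2) = 0.69450;  σ = 2·atan2(√a,√(1−a))
σ = 112.892° → d = Rσ = 6372·1.97033 = 12555 km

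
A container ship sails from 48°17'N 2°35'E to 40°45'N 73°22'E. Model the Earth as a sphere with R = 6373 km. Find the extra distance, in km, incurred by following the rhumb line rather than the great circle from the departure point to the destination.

190 km

Great circle: cos σ = sin φ₁ sin φ₂ + cos φ₁ cos φ₂ cos Δλ,  σ = 0.8590 rad → d_gc = 5474.6 km
Rhumb line: Δψ = -0.1848, q = Δφ/Δψ = 0.7115, d_rh = R√(Δφ²+q²Δλ²) = 5664.4 km
Excess = 5664.4 − 5474.6 = 189.8 ≈ 190 km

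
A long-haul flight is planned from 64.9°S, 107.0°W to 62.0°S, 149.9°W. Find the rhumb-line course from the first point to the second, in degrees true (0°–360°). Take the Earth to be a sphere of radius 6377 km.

Δψ = ln[tan(π/4+φ₂/2)/tan(π/4+φ₁/2)] = +0.1133
Δλ = -0.7487 rad (taken the short way round)
course = atan2(Δλ, Δψ) = 278.61°

278.6°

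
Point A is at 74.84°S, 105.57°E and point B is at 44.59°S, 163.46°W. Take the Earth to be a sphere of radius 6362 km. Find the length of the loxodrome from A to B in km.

5741 km

Rhumb course C = atan2(Δλ, Δψ) with Δψ = ln[tan(π/4+φ₂/2)/tan(π/4+φ₁/2)] = +1.1456, Δλ = +1.5877 → C = 54.19°
d = R·|Δφ| / |cos C| = 6362·0.52796 / 0.58511 = 5741 km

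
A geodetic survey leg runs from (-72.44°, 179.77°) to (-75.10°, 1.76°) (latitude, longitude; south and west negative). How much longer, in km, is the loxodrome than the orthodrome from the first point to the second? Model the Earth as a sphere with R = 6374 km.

1920 km

Great circle: cos σ = sin φ₁ sin φ₂ + cos φ₁ cos φ₂ cos Δλ,  σ = 0.5664 rad → d_gc = 3610.5 km
Rhumb line: Δψ = -0.1665, q = Δφ/Δψ = 0.2789, d_rh = R√(Δφ²+q²Δλ²) = 5530.5 km
Excess = 5530.5 − 3610.5 = 1920.0 ≈ 1920 km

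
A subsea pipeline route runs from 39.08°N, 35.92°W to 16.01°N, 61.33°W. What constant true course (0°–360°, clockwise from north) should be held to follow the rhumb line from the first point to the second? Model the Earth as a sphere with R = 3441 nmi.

Meridional parts: M(φ₁)=+0.7421, M(φ₂)=+0.2831 → ΔM = -0.4590;  Δλ = -0.4435 rad
tan C = Δλ / ΔM = +0.9663 → C = 224.02°

224.0°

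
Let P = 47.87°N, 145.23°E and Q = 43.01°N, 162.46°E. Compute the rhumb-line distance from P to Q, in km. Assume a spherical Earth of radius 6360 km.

1445 km

Rhumb course C = atan2(Δλ, Δψ) with Δψ = ln[tan(π/4+φ₂/2)/tan(π/4+φ₁/2)] = -0.1210, Δλ = +0.3007 → C = 111.92°
d = R·|Δφ| / |cos C| = 6360·0.08482 / 0.37329 = 1445 km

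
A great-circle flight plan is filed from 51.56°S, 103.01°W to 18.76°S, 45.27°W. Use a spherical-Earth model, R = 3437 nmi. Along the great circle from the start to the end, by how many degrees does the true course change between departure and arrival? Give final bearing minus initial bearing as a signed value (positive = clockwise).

-36.6°

At departure: θ₁ = atan2(sin Δλ cos φ₂, cos φ₁ sin φ₂ − sin φ₁ cos φ₂ cos Δλ) = 76.25°
At arrival: θ₂ = atan2(sin Δλ cos φ₁, −cos φ₂ sin φ₁ + sin φ₂ cos φ₁ cos Δλ) = 39.63°
Δθ = θ₂ − θ₁ = -36.6°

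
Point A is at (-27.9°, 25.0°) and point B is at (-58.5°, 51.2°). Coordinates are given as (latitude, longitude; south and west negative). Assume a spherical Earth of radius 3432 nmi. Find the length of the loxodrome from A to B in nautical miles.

2140 nmi

Δψ = ln[tan(π/4+φ₂/2)/tan(π/4+φ₁/2)] = -0.7583;  Δφ = -0.5341 rad,  Δλ = +0.4573 rad
q = Δφ/Δψ = 0.7043
d = R·√(Δφ² + q²Δλ²) = 3432·0.62366 = 2140 nmi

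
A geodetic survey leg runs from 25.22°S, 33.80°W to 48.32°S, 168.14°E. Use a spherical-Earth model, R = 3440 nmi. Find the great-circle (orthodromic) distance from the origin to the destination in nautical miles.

Haversine: a = sin²(Δφ/2)+cos φ₁ cos φ₂ sin²(Δλ/2) = 0.61989;  σ = 2·atan2(√a,√(1−a))
σ = 103.873° → d = Rσ = 3440·1.81293 = 6236 nmi

6236 nmi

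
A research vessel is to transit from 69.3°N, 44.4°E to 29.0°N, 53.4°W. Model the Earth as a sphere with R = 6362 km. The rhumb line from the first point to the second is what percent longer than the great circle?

8.4%

Great circle: σ = 1.1466 rad → d_gc = Rσ = 7294.9 km
Rhumb: Δφ = -0.7034, Δλ = -1.7069, Δψ = -1.1710, q = Δφ/Δψ = 0.6006 → d_rh = R√(Δφ²+q²Δλ²) = 7910.1 km
Excess = (7910.1 − 7294.9) / 7294.9 = 615.2 / 7294.9 = 8.43% ≈ 8.4%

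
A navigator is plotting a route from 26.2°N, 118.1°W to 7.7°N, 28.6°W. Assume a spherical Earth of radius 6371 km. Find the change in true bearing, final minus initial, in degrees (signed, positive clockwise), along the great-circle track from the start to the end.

Initial bearing θ₁ = atan2(sin Δλ cos φ₂, cos φ₁ sin φ₂ − sin φ₁ cos φ₂ cos Δλ) = 83.30°
Final bearing θ₂ = (initial bearing from the destination back to the start) + 180° = 115.94°
Δθ = θ₂ − θ₁ = +32.6°

+32.6°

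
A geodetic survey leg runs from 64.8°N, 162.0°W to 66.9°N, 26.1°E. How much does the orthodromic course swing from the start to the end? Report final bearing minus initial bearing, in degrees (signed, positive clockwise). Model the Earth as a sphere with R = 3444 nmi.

-171.1°

At departure: θ₁ = atan2(sin Δλ cos φ₂, cos φ₁ sin φ₂ − sin φ₁ cos φ₂ cos Δλ) = 355.75°
At arrival: θ₂ = atan2(sin Δλ cos φ₁, −cos φ₂ sin φ₁ + sin φ₂ cos φ₁ cos Δλ) = 184.62°
Δθ = θ₂ − θ₁ = -171.1°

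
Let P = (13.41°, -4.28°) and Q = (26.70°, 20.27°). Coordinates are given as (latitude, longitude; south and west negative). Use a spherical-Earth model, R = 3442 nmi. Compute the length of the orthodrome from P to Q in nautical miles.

cos σ = sin φ₁ sin φ₂ + cos φ₁ cos φ₂ cos Δλ
      = sin(13.41°)sin(26.70°) + cos(13.41°)cos(26.70°)cos(24.55°) = 0.8947
σ = 26.535° → d = Rσ = 3442·0.46313 = 1594 nmi

1594 nmi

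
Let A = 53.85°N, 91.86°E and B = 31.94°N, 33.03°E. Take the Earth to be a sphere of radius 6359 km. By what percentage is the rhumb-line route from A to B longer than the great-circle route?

2.2%

Great circle: σ = 0.8144 rad → d_gc = Rσ = 5179.0 km
Rhumb: Δφ = -0.3824, Δλ = -1.0268, Δψ = -0.5309, q = Δφ/Δψ = 0.7202 → d_rh = R√(Δφ²+q²Δλ²) = 5294.2 km
Excess = (5294.2 − 5179.0) / 5179.0 = 115.2 / 5179.0 = 2.22% ≈ 2.2%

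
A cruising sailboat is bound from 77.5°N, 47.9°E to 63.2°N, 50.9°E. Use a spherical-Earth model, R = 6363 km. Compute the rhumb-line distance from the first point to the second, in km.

Δψ = ln[tan(π/4+φ₂/2)/tan(π/4+φ₁/2)] = -0.7772;  Δφ = -0.2496 rad,  Δλ = +0.0524 rad
q = Δφ/Δψ = 0.3211
d = R·√(Δφ² + q²Δλ²) = 6363·0.25015 = 1592 km

1592 km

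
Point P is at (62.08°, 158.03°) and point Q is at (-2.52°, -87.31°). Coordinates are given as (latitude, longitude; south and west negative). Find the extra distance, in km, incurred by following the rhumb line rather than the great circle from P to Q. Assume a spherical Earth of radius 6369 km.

808 km

Great circle: cos σ = sin φ₁ sin φ₂ + cos φ₁ cos φ₂ cos Δλ,  σ = 1.8070 rad → d_gc = 11508.9 km
Rhumb line: Δψ = -1.4360, q = Δφ/Δψ = 0.7852, d_rh = R√(Δφ²+q²Δλ²) = 12317.3 km
Excess = 12317.3 − 11508.9 = 808.4 ≈ 808 km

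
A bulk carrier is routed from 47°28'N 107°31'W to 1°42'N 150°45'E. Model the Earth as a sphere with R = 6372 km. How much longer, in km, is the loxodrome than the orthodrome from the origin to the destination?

374 km

Great circle: cos σ = sin φ₁ sin φ₂ + cos φ₁ cos φ₂ cos Δλ,  σ = 1.6866 rad → d_gc = 10747.1 km
Rhumb line: Δψ = -0.9140, q = Δφ/Δψ = 0.8740, d_rh = R√(Δφ²+q²Δλ²) = 11121.3 km
Excess = 11121.3 − 10747.1 = 374.2 ≈ 374 km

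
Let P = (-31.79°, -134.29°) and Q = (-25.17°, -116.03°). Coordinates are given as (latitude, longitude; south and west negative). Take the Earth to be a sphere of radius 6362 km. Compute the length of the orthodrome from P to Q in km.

cos σ = sin φ₁ sin φ₂ + cos φ₁ cos φ₂ cos Δλ
      = sin(-31.79°)sin(-25.17°) + cos(-31.79°)cos(-25.17°)cos(18.26°) = 0.9546
σ = 17.332° → d = Rσ = 6362·0.30250 = 1924 km

1924 km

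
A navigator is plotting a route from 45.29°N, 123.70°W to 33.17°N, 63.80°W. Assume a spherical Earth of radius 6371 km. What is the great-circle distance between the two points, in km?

5207 km

Haversine: a = sin²(Δφ/2)+cos φ₁ cos φ₂ sin²(Δλ/2) = 0.15792;  σ = 2·atan2(√a,√(1−a))
σ = 46.830° → d = Rσ = 6371·0.81735 = 5207 km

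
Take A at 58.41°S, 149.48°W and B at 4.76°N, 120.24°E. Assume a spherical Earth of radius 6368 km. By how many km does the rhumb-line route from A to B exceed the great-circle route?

340 km

Great circle: cos σ = sin φ₁ sin φ₂ + cos φ₁ cos φ₂ cos Δλ,  σ = 1.6441 rad → d_gc = 10469.6 km
Rhumb line: Δψ = +1.3459, q = Δφ/Δψ = 0.8192, d_rh = R√(Δφ²+q²Δλ²) = 10809.8 km
Excess = 10809.8 − 10469.6 = 340.2 ≈ 340 km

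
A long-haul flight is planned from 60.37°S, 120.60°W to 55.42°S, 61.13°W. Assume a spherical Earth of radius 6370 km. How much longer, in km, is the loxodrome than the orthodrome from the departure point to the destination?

117 km

Great circle: cos σ = sin φ₁ sin φ₂ + cos φ₁ cos φ₂ cos Δλ,  σ = 0.5390 rad → d_gc = 3433.5 km
Rhumb line: Δψ = +0.1629, q = Δφ/Δψ = 0.5305, d_rh = R√(Δφ²+q²Δλ²) = 3550.2 km
Excess = 3550.2 − 3433.5 = 116.7 ≈ 117 km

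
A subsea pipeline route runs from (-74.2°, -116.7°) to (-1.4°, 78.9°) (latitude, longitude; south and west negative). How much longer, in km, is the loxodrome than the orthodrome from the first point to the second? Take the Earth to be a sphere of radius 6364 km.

Great circle: cos σ = sin φ₁ sin φ₂ + cos φ₁ cos φ₂ cos Δλ,  σ = 1.8118 rad → d_gc = 11530.2 km
Rhumb line: Δψ = +1.9506, q = Δφ/Δψ = 0.6514, d_rh = R√(Δφ²+q²Δλ²) = 14383.0 km
Excess = 14383.0 − 11530.2 = 2852.8 ≈ 2853 km

2853 km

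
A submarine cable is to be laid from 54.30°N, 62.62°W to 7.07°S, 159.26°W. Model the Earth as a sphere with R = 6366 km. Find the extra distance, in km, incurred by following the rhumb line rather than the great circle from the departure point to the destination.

Great circle: cos σ = sin φ₁ sin φ₂ + cos φ₁ cos φ₂ cos Δλ,  σ = 1.7385 rad → d_gc = 11067.3 km
Rhumb line: Δψ = -1.2568, q = Δφ/Δψ = 0.8522, d_rh = R√(Δφ²+q²Δλ²) = 11411.9 km
Excess = 11411.9 − 11067.3 = 344.6 ≈ 345 km

345 km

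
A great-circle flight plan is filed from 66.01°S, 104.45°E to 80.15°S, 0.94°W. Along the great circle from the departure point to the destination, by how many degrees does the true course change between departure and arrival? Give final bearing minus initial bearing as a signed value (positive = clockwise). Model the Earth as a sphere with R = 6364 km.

+103.4°

Initial bearing θ₁ = atan2(sin Δλ cos φ₂, cos φ₁ sin φ₂ − sin φ₁ cos φ₂ cos Δλ) = 200.46°
Final bearing θ₂ = (initial bearing from the destination back to the start) + 180° = 303.82°
Δθ = θ₂ − θ₁ = +103.4°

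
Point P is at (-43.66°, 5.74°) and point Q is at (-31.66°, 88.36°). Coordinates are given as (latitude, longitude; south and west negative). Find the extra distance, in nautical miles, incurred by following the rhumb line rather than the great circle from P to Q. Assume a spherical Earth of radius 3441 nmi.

146 nmi

Great circle: cos σ = sin φ₁ sin φ₂ + cos φ₁ cos φ₂ cos Δλ,  σ = 1.1136 rad → d_gc = 3831.8 nmi
Rhumb line: Δψ = +0.2656, q = Δφ/Δψ = 0.7885, d_rh = R√(Δφ²+q²Δλ²) = 3978.1 nmi
Excess = 3978.1 − 3831.8 = 146.3 ≈ 146 nmi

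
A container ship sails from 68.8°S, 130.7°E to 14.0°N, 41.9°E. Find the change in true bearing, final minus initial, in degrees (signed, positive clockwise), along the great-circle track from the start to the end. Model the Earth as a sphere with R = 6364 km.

Initial bearing θ₁ = atan2(sin Δλ cos φ₂, cos φ₁ sin φ₂ − sin φ₁ cos φ₂ cos Δλ) = 276.26°
Final bearing θ₂ = (initial bearing from the destination back to the start) + 180° = 338.26°
Δθ = θ₂ − θ₁ = +62.0°

+62.0°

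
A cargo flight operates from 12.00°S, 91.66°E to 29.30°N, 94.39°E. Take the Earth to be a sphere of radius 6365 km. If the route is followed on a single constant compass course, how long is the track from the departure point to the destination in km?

4597 km

Δψ = ln[tan(π/4+φ₂/2)/tan(π/4+φ₁/2)] = +0.7462;  Δφ = +0.7208 rad,  Δλ = +0.0476 rad
q = Δφ/Δψ = 0.9659
d = R·√(Δφ² + q²Δλ²) = 6365·0.72229 = 4597 km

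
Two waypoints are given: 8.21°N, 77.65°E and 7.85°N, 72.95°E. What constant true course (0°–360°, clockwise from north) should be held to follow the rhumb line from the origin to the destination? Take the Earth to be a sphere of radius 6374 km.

265.6°

Δψ = ln[tan(π/4+φ₂/2)/tan(π/4+φ₁/2)] = -0.0063
Δλ = -0.0820 rad (taken the short way round)
course = atan2(Δλ, Δψ) = 265.58°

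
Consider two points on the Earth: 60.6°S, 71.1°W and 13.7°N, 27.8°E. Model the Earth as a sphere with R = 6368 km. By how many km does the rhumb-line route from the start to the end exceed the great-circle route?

422 km

Great circle: cos σ = sin φ₁ sin φ₂ + cos φ₁ cos φ₂ cos Δλ,  σ = 1.8547 rad → d_gc = 11810.85 km
Rhumb line: Δψ = +1.5795, q = Δφ/Δψ = 0.8210, d_rh = R√(Δφ²+q²Δλ²) = 12232.45 km
Excess = 12232.45 − 11810.85 = 421.60 ≈ 422 km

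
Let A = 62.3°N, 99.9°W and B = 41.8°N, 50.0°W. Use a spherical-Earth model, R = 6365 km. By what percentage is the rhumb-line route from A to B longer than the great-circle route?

2.1%

Great circle: σ = 0.6209 rad → d_gc = Rσ = 3952.1 km
Rhumb: Δφ = -0.3578, Δλ = +0.8709, Δψ = -0.5957, q = Δφ/Δψ = 0.6006 → d_rh = R√(Δφ²+q²Δλ²) = 4033.8 km
Excess = (4033.8 − 3952.1) / 3952.1 = 81.7 / 3952.1 = 2.07% ≈ 2.1%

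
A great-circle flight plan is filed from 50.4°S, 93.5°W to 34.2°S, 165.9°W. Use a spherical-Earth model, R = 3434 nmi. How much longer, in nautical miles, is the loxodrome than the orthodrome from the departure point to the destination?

109 nmi

Great circle: cos σ = sin φ₁ sin φ₂ + cos φ₁ cos φ₂ cos Δλ,  σ = 0.9366 rad → d_gc = 3216.4 nmi
Rhumb line: Δψ = +0.3857, q = Δφ/Δψ = 0.7330, d_rh = R√(Δφ²+q²Δλ²) = 3325.7 nmi
Excess = 3325.7 − 3216.4 = 109.3 ≈ 109 nmi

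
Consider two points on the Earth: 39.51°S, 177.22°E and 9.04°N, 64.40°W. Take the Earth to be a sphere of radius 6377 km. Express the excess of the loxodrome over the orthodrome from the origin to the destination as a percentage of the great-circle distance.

Great circle: σ = 2.0512 rad → d_gc = Rσ = 13080.4 km
Rhumb: Δφ = +0.8474, Δλ = +2.0661, Δψ = +0.9102, q = Δφ/Δψ = 0.9309 → d_rh = R√(Δφ²+q²Δλ²) = 13403.2 km
Excess = (13403.2 − 13080.4) / 13080.4 = 322.8 / 13080.4 = 2.47% ≈ 2.5%

2.5%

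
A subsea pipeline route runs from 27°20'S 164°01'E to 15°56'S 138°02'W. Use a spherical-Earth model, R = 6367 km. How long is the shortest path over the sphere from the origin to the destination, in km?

6067 km

Haversine: a = sin²(Δφ/2)+cos φ₁ cos φ₂ sin²(Δλ/2) = 0.21032;  σ = 2·atan2(√a,√(1−a))
σ = 54.595° → d = Rσ = 6367·0.95287 = 6067 km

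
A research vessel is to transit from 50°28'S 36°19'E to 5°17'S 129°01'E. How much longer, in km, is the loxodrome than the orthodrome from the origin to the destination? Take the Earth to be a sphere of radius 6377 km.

328 km

Great circle: cos σ = sin φ₁ sin φ₂ + cos φ₁ cos φ₂ cos Δλ,  σ = 1.5296 rad → d_gc = 9754.4 km
Rhumb line: Δψ = +0.9311, q = Δφ/Δψ = 0.8470, d_rh = R√(Δφ²+q²Δλ²) = 10082.4 km
Excess = 10082.4 − 9754.4 = 328.0 ≈ 328 km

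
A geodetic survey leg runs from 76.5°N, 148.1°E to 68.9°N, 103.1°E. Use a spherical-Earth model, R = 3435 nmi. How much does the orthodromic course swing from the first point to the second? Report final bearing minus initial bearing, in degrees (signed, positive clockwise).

At departure: θ₁ = atan2(sin Δλ cos φ₂, cos φ₁ sin φ₂ − sin φ₁ cos φ₂ cos Δλ) = 263.34°
At arrival: θ₂ = atan2(sin Δλ cos φ₁, −cos φ₂ sin φ₁ + sin φ₂ cos φ₁ cos Δλ) = 220.10°
Δθ = θ₂ − θ₁ = -43.2°

-43.2°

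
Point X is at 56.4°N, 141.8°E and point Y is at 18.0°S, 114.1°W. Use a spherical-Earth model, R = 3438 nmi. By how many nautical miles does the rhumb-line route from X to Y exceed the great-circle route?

Great circle: cos σ = sin φ₁ sin φ₂ + cos φ₁ cos φ₂ cos Δλ,  σ = 1.9667 rad → d_gc = 6761.4 nmi
Rhumb line: Δψ = -1.5171, q = Δφ/Δψ = 0.8559, d_rh = R√(Δφ²+q²Δλ²) = 6965.4 nmi
Excess = 6965.4 − 6761.4 = 204.0 ≈ 204 nmi

204 nmi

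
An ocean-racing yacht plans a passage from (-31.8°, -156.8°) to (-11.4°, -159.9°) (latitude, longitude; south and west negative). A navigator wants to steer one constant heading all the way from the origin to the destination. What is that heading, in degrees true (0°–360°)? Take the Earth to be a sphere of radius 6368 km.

352.0°

Δψ = ln[tan(π/4+φ₂/2)/tan(π/4+φ₁/2)] = +0.3856
Δλ = -0.0541 rad (taken the short way round)
course = atan2(Δλ, Δψ) = 352.01°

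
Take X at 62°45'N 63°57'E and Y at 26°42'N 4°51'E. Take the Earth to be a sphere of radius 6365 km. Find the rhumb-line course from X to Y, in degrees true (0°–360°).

Meridional parts: M(φ₁)=+1.4172, M(φ₂)=+0.4838 → ΔM = -0.9334;  Δλ = -1.0315 rad
tan C = Δλ / ΔM = +1.1051 → C = 227.86°

227.9°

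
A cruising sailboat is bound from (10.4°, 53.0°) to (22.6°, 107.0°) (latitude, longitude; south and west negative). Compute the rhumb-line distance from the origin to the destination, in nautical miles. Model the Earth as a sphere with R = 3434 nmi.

Rhumb course C = atan2(Δλ, Δψ) with Δψ = ln[tan(π/4+φ₂/2)/tan(π/4+φ₁/2)] = +0.2226, Δλ = +0.9425 → C = 76.71°
d = R·|Δφ| / |cos C| = 3434·0.21293 / 0.22983 = 3181 nmi

3181 nmi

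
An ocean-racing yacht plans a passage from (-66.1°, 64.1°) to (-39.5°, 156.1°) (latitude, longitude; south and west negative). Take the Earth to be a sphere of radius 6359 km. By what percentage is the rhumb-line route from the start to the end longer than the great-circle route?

Great circle: σ = 0.9635 rad → d_gc = Rσ = 6127.1 km
Rhumb: Δφ = +0.4643, Δλ = +1.6057, Δψ = +0.8013, q = Δφ/Δψ = 0.5794 → d_rh = R√(Δφ²+q²Δλ²) = 6611.7 km
Excess = (6611.7 − 6127.1) / 6127.1 = 484.6 / 6127.1 = 7.91% ≈ 7.9%

7.9%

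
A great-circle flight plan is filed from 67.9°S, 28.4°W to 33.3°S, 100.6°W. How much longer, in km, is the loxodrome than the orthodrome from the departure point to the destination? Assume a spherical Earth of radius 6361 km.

Great circle: cos σ = sin φ₁ sin φ₂ + cos φ₁ cos φ₂ cos Δλ,  σ = 0.9213 rad → d_gc = 5860.2 km
Rhumb line: Δψ = +1.0163, q = Δφ/Δψ = 0.5942, d_rh = R√(Δφ²+q²Δλ²) = 6118.9 km
Excess = 6118.9 − 5860.2 = 258.7 ≈ 259 km

259 km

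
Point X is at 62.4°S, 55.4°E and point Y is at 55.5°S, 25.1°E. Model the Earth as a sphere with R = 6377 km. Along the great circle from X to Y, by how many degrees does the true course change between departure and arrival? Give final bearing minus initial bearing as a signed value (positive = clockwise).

Initial bearing θ₁ = atan2(sin Δλ cos φ₂, cos φ₁ sin φ₂ − sin φ₁ cos φ₂ cos Δλ) = 280.23°
Final bearing θ₂ = (initial bearing from the destination back to the start) + 180° = 306.39°
Δθ = θ₂ − θ₁ = +26.2°

+26.2°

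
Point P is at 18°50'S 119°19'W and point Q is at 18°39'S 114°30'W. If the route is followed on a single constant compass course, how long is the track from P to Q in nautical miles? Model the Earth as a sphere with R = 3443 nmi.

Δψ = ln[tan(π/4+φ₂/2)/tan(π/4+φ₁/2)] = +0.0034;  Δφ = +0.0032 rad,  Δλ = +0.0841 rad
q = Δφ/Δψ = 0.9470
d = R·√(Δφ² + q²Δλ²) = 3443·0.07967 = 274 nmi

274 nmi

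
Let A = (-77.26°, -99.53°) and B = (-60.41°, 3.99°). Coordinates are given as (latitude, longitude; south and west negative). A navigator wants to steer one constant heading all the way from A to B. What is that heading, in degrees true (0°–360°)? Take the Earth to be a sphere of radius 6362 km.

64.5°

Δψ = ln[tan(π/4+φ₂/2)/tan(π/4+φ₁/2)] = +0.8611
Δλ = +1.8068 rad (taken the short way round)
course = atan2(Δλ, Δψ) = 64.52°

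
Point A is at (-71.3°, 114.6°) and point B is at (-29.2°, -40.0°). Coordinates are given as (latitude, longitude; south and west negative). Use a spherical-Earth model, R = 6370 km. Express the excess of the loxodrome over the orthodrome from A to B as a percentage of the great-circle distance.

Great circle: σ = 1.3599 rad → d_gc = Rσ = 8662.9 km
Rhumb: Δφ = +0.7348, Δλ = -2.6983, Δψ = +1.2707, q = Δφ/Δψ = 0.5783 → d_rh = R√(Δφ²+q²Δλ²) = 10986.2 km
Excess = (10986.2 − 8662.9) / 8662.9 = 2323.3 / 8662.9 = 26.82% ≈ 26.8%

26.8%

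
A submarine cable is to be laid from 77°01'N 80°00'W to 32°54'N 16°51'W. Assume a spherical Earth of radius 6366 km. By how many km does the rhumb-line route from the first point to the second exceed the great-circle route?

209 km

Great circle: cos σ = sin φ₁ sin φ₂ + cos φ₁ cos φ₂ cos Δλ,  σ = 0.9091 rad → d_gc = 5787.08 km
Rhumb line: Δψ = -1.5648, q = Δφ/Δψ = 0.4921, d_rh = R√(Δφ²+q²Δλ²) = 5995.60 km
Excess = 5995.60 − 5787.08 = 208.52 ≈ 209 km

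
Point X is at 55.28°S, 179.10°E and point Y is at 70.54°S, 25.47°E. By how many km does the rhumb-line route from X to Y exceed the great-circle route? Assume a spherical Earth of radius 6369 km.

Great circle: cos σ = sin φ₁ sin φ₂ + cos φ₁ cos φ₂ cos Δλ,  σ = 0.9210 rad → d_gc = 5866.2 km
Rhumb line: Δψ = -0.6006, q = Δφ/Δψ = 0.4435, d_rh = R√(Δφ²+q²Δλ²) = 7761.3 km
Excess = 7761.3 − 5866.2 = 1895.1 ≈ 1895 km

1895 km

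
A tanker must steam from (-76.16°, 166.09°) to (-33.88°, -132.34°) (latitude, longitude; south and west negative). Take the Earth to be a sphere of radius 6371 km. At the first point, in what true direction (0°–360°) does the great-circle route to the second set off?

71.1°

N = sin Δλ·cos φ₂ = +0.7301;  D = cos φ₁ sin φ₂ − sin φ₁ cos φ₂ cos Δλ = +0.2504
initial course = atan2(N, D) = 71.07°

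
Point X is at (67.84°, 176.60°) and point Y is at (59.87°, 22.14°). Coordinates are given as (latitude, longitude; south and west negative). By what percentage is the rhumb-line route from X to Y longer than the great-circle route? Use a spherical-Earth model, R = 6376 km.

Great circle: σ = 0.8890 rad → d_gc = Rσ = 5668.4 km
Rhumb: Δφ = -0.1391, Δλ = -2.6958, Δψ = -0.3181, q = Δφ/Δψ = 0.4373 → d_rh = R√(Δφ²+q²Δλ²) = 7569.1 km
Excess = (7569.1 − 5668.4) / 5668.4 = 1900.7 / 5668.4 = 33.53% ≈ 33.5%

33.5%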